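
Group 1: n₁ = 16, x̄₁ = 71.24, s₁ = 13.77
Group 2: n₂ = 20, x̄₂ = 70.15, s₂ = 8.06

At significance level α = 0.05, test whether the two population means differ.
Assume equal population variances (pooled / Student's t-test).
Student's two-sample t-test (equal variances):
H₀: μ₁ = μ₂
H₁: μ₁ ≠ μ₂
df = n₁ + n₂ - 2 = 34
Pooled variance s_p² = [(n₁-1)s₁² + (n₂-1)s₂²] / (n₁ + n₂ - 2) = [(15)(13.77²) + (19)(8.06²)] / 34 = 119.9559
SE = √(s_p²(1/n₁ + 1/n₂)) = √(119.9559 × (1/16 + 1/20)) = 3.6736
t = (x̄₁ - x̄₂) / SE = (71.24 - 70.15) / 3.6736 = 1.09 / 3.6736 = 0.297
p-value = 0.7685

Since p-value > α = 0.05, we fail to reject H₀.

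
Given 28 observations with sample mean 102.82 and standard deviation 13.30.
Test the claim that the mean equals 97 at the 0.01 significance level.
One-sample t-test:
H₀: μ = 97
H₁: μ ≠ 97
df = n - 1 = 27
t = (x̄ - μ₀) / (s/√n) = (102.82 - 97) / (13.30/√28) = 2.316
p-value = 0.0284

Since p-value > α = 0.01, we fail to reject H₀.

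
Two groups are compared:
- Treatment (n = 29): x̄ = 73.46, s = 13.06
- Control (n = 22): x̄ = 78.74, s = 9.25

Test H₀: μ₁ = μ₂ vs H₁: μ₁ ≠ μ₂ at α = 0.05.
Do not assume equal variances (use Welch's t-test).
Welch's two-sample t-test:
H₀: μ₁ = μ₂
H₁: μ₁ ≠ μ₂
s₁²/n₁ = 13.06²/29 = 5.8815,  s₂²/n₂ = 9.25²/22 = 3.8892
SE = √(s₁²/n₁ + s₂²/n₂) = √(5.8815 + 3.8892) = 3.1258
df (Welch-Satterthwaite) = (s₁²/n₁ + s₂²/n₂)² / [(s₁²/n₁)²/(n₁-1) + (s₂²/n₂)²/(n₂-1)] ≈ 48.81
t = (x̄₁ - x̄₂) / SE = (73.46 - 78.74) / 3.1258 = -5.28 / 3.1258 = -1.689
p-value = 0.0976

Since p-value > α = 0.05, we fail to reject H₀.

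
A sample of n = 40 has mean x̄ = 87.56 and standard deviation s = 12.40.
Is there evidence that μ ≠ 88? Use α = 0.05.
One-sample t-test:
H₀: μ = 88
H₁: μ ≠ 88
df = n - 1 = 39
t = (x̄ - μ₀) / (s/√n) = (87.56 - 88) / (12.40/√40) = -0.224
p-value = 0.8236

Since p-value > α = 0.05, we fail to reject H₀.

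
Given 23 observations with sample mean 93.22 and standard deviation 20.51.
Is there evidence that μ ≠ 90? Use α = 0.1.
One-sample t-test:
H₀: μ = 90
H₁: μ ≠ 90
df = n - 1 = 22
t = (x̄ - μ₀) / (s/√n) = (93.22 - 90) / (20.51/√23) = 0.753
p-value = 0.4595

Since p-value > α = 0.1, we fail to reject H₀.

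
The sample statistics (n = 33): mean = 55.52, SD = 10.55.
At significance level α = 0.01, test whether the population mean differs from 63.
One-sample t-test:
H₀: μ = 63
H₁: μ ≠ 63
df = n - 1 = 32
t = (x̄ - μ₀) / (s/√n) = (55.52 - 63) / (10.55/√33) = -4.073
p-value = 0.0003

Since p-value < α = 0.01, we reject H₀.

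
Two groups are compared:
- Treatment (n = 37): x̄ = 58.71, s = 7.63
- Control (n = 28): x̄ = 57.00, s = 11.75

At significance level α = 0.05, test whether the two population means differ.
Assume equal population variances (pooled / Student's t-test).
Student's two-sample t-test (equal variances):
H₀: μ₁ = μ₂
H₁: μ₁ ≠ μ₂
df = n₁ + n₂ - 2 = 63
Pooled variance s_p² = [(n₁-1)s₁² + (n₂-1)s₂²] / (n₁ + n₂ - 2) = [(36)(7.63²) + (27)(11.75²)] / 63 = 92.4364
SE = √(s_p²(1/n₁ + 1/n₂)) = √(92.4364 × (1/37 + 1/28)) = 2.4082
t = (x̄₁ - x̄₂) / SE = (58.71 - 57.00) / 2.4082 = 1.71 / 2.4082 = 0.710
p-value = 0.4803

Since p-value > α = 0.05, we fail to reject H₀.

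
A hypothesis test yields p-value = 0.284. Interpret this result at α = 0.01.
Since p = 0.284 > α = 0.01, fail to reject H₀.
There is insufficient evidence to reject the null hypothesis; the result is not statistically significant at the 0.01 level.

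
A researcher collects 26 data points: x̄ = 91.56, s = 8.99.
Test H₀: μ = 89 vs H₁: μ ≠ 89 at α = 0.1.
One-sample t-test:
H₀: μ = 89
H₁: μ ≠ 89
df = n - 1 = 25
t = (x̄ - μ₀) / (s/√n) = (91.56 - 89) / (8.99/√26) = 1.452
p-value = 0.1589

Since p-value > α = 0.1, we fail to reject H₀.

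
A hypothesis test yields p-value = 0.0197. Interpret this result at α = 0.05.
Since p = 0.0197 < α = 0.05, reject H₀.
There is sufficient evidence to reject the null hypothesis; the result is statistically significant at the 0.05 level.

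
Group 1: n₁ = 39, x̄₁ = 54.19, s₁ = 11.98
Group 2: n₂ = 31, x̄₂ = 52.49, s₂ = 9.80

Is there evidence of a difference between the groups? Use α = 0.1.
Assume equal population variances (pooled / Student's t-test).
Student's two-sample t-test (equal variances):
H₀: μ₁ = μ₂
H₁: μ₁ ≠ μ₂
df = n₁ + n₂ - 2 = 68
Pooled variance s_p² = [(n₁-1)s₁² + (n₂-1)s₂²] / (n₁ + n₂ - 2) = [(38)(11.98²) + (30)(9.80²)] / 68 = 122.5732
SE = √(s_p²(1/n₁ + 1/n₂)) = √(122.5732 × (1/39 + 1/31)) = 2.6640
t = (x̄₁ - x̄₂) / SE = (54.19 - 52.49) / 2.6640 = 1.70 / 2.6640 = 0.638
p-value = 0.5255

Since p-value > α = 0.1, we fail to reject H₀.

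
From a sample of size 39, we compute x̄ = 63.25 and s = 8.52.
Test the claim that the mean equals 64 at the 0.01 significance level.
One-sample t-test:
H₀: μ = 64
H₁: μ ≠ 64
df = n - 1 = 38
t = (x̄ - μ₀) / (s/√n) = (63.25 - 64) / (8.52/√39) = -0.550
p-value = 0.5857

Since p-value > α = 0.01, we fail to reject H₀.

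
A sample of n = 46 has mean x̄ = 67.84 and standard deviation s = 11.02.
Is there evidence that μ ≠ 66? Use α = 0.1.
One-sample t-test:
H₀: μ = 66
H₁: μ ≠ 66
df = n - 1 = 45
t = (x̄ - μ₀) / (s/√n) = (67.84 - 66) / (11.02/√46) = 1.132
p-value = 0.2634

Since p-value > α = 0.1, we fail to reject H₀.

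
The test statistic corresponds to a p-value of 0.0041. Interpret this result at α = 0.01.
Since p = 0.0041 < α = 0.01, reject H₀.
There is sufficient evidence to reject the null hypothesis; the result is statistically significant at the 0.01 level.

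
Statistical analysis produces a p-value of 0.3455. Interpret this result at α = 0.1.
Since p = 0.3455 > α = 0.1, fail to reject H₀.
There is insufficient evidence to reject the null hypothesis; the result is not statistically significant at the 0.1 level.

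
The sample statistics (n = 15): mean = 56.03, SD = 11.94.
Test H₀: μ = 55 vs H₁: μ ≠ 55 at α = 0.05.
One-sample t-test:
H₀: μ = 55
H₁: μ ≠ 55
df = n - 1 = 14
t = (x̄ - μ₀) / (s/√n) = (56.03 - 55) / (11.94/√15) = 0.334
p-value = 0.7433

Since p-value > α = 0.05, we fail to reject H₀.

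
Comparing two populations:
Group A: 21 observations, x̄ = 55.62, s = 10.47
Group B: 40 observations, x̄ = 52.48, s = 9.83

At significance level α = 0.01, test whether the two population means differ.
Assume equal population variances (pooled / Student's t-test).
Student's two-sample t-test (equal variances):
H₀: μ₁ = μ₂
H₁: μ₁ ≠ μ₂
df = n₁ + n₂ - 2 = 59
Pooled variance s_p² = [(n₁-1)s₁² + (n₂-1)s₂²] / (n₁ + n₂ - 2) = [(20)(10.47²) + (39)(9.83²)] / 59 = 101.0330
SE = √(s_p²(1/n₁ + 1/n₂)) = √(101.0330 × (1/21 + 1/40)) = 2.7087
t = (x̄₁ - x̄₂) / SE = (55.62 - 52.48) / 2.7087 = 3.14 / 2.7087 = 1.159
p-value = 0.2510

Since p-value > α = 0.01, we fail to reject H₀.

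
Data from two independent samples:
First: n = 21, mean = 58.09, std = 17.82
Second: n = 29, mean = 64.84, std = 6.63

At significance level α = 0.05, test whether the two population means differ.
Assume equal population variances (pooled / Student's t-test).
Student's two-sample t-test (equal variances):
H₀: μ₁ = μ₂
H₁: μ₁ ≠ μ₂
df = n₁ + n₂ - 2 = 48
Pooled variance s_p² = [(n₁-1)s₁² + (n₂-1)s₂²] / (n₁ + n₂ - 2) = [(20)(17.82²) + (28)(6.63²)] / 48 = 157.9550
SE = √(s_p²(1/n₁ + 1/n₂)) = √(157.9550 × (1/21 + 1/29)) = 3.6012
t = (x̄₁ - x̄₂) / SE = (58.09 - 64.84) / 3.6012 = -6.75 / 3.6012 = -1.874
p-value = 0.0670

Since p-value > α = 0.05, we fail to reject H₀.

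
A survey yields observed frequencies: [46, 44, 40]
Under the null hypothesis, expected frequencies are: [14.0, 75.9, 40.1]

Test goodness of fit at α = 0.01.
Chi-square goodness of fit test:
H₀: observed counts match expected distribution
H₁: observed counts differ from expected distribution
df = k - 1 = 2
χ² = Σ(O - E)²/E
   = (46 - 14.0)²/14.0 + (44 - 75.9)²/75.9 + (40 - 40.1)²/40.1
   = 73.143 + 13.407 + 0.000
   = 86.55
p-value < 0.0001

Since p-value < α = 0.01, we reject H₀.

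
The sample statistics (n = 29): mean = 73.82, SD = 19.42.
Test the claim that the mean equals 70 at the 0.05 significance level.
One-sample t-test:
H₀: μ = 70
H₁: μ ≠ 70
df = n - 1 = 28
t = (x̄ - μ₀) / (s/√n) = (73.82 - 70) / (19.42/√29) = 1.059
p-value = 0.2985

Since p-value > α = 0.05, we fail to reject H₀.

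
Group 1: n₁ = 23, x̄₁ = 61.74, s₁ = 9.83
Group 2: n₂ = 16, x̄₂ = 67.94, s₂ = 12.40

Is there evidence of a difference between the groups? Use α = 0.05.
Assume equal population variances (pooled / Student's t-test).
Student's two-sample t-test (equal variances):
H₀: μ₁ = μ₂
H₁: μ₁ ≠ μ₂
df = n₁ + n₂ - 2 = 37
Pooled variance s_p² = [(n₁-1)s₁² + (n₂-1)s₂²] / (n₁ + n₂ - 2) = [(22)(9.83²) + (15)(12.40²)] / 37 = 119.7902
SE = √(s_p²(1/n₁ + 1/n₂)) = √(119.7902 × (1/23 + 1/16)) = 3.5630
t = (x̄₁ - x̄₂) / SE = (61.74 - 67.94) / 3.5630 = -6.20 / 3.5630 = -1.740
p-value = 0.0902

Since p-value > α = 0.05, we fail to reject H₀.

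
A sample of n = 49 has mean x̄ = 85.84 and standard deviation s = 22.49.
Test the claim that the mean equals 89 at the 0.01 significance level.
One-sample t-test:
H₀: μ = 89
H₁: μ ≠ 89
df = n - 1 = 48
t = (x̄ - μ₀) / (s/√n) = (85.84 - 89) / (22.49/√49) = -0.984
p-value = 0.3303

Since p-value > α = 0.01, we fail to reject H₀.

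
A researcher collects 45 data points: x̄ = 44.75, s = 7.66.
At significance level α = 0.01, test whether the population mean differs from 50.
One-sample t-test:
H₀: μ = 50
H₁: μ ≠ 50
df = n - 1 = 44
t = (x̄ - μ₀) / (s/√n) = (44.75 - 50) / (7.66/√45) = -4.598
p-value < 0.0001

Since p-value < α = 0.01, we reject H₀.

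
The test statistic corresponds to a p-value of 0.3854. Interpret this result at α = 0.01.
Since p = 0.3854 > α = 0.01, fail to reject H₀.
There is insufficient evidence to reject the null hypothesis; the result is not statistically significant at the 0.01 level.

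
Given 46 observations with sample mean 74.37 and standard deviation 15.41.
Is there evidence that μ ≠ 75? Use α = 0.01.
One-sample t-test:
H₀: μ = 75
H₁: μ ≠ 75
df = n - 1 = 45
t = (x̄ - μ₀) / (s/√n) = (74.37 - 75) / (15.41/√46) = -0.277
p-value = 0.7828

Since p-value > α = 0.01, we fail to reject H₀.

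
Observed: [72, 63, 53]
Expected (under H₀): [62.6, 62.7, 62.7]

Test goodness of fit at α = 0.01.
Chi-square goodness of fit test:
H₀: observed counts match expected distribution
H₁: observed counts differ from expected distribution
df = k - 1 = 2
χ² = Σ(O - E)²/E
   = (72 - 62.6)²/62.6 + (63 - 62.7)²/62.7 + (53 - 62.7)²/62.7
   = 1.412 + 0.001 + 1.501
   = 2.91
p-value = 0.2330

Since p-value > α = 0.01, we fail to reject H₀.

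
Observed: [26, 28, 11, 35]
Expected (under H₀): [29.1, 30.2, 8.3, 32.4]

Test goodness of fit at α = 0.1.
Chi-square goodness of fit test:
H₀: observed counts match expected distribution
H₁: observed counts differ from expected distribution
df = k - 1 = 3
χ² = Σ(O - E)²/E
   = (26 - 29.1)²/29.1 + (28 - 30.2)²/30.2 + (11 - 8.3)²/8.3 + (35 - 32.4)²/32.4
   = 0.330 + 0.160 + 0.878 + 0.209
   = 1.58
p-value = 0.6645

Since p-value > α = 0.1, we fail to reject H₀.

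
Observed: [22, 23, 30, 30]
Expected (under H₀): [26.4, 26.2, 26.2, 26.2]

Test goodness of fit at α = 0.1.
Chi-square goodness of fit test:
H₀: observed counts match expected distribution
H₁: observed counts differ from expected distribution
df = k - 1 = 3
χ² = Σ(O - E)²/E
   = (22 - 26.4)²/26.4 + (23 - 26.2)²/26.2 + (30 - 26.2)²/26.2 + (30 - 26.2)²/26.2
   = 0.733 + 0.391 + 0.551 + 0.551
   = 2.23
p-value = 0.5268

Since p-value > α = 0.1, we fail to reject H₀.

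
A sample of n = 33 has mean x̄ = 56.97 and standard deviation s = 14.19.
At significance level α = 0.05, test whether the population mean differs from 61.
One-sample t-test:
H₀: μ = 61
H₁: μ ≠ 61
df = n - 1 = 32
t = (x̄ - μ₀) / (s/√n) = (56.97 - 61) / (14.19/√33) = -1.631
p-value = 0.1126

Since p-value > α = 0.05, we fail to reject H₀.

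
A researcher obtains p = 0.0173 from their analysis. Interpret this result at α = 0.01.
Since p = 0.0173 > α = 0.01, fail to reject H₀.
There is insufficient evidence to reject the null hypothesis; the result is not statistically significant at the 0.01 level.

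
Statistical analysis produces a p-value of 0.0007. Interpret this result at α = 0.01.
Since p = 0.0007 < α = 0.01, reject H₀.
There is sufficient evidence to reject the null hypothesis; the result is statistically significant at the 0.01 level.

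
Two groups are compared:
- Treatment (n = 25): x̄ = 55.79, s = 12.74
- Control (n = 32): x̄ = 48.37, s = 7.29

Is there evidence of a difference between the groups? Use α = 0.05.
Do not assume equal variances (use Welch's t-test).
Welch's two-sample t-test:
H₀: μ₁ = μ₂
H₁: μ₁ ≠ μ₂
s₁²/n₁ = 12.74²/25 = 6.4923,  s₂²/n₂ = 7.29²/32 = 1.6608
SE = √(s₁²/n₁ + s₂²/n₂) = √(6.4923 + 1.6608) = 2.8554
df (Welch-Satterthwaite) = (s₁²/n₁ + s₂²/n₂)² / [(s₁²/n₁)²/(n₁-1) + (s₂²/n₂)²/(n₂-1)] ≈ 36.02
t = (x̄₁ - x̄₂) / SE = (55.79 - 48.37) / 2.8554 = 7.42 / 2.8554 = 2.599
p-value = 0.0135

Since p-value < α = 0.05, we reject H₀.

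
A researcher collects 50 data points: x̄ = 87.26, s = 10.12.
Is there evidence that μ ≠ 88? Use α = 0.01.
One-sample t-test:
H₀: μ = 88
H₁: μ ≠ 88
df = n - 1 = 49
t = (x̄ - μ₀) / (s/√n) = (87.26 - 88) / (10.12/√50) = -0.517
p-value = 0.6074

Since p-value > α = 0.01, we fail to reject H₀.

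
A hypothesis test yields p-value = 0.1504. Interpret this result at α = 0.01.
Since p = 0.1504 > α = 0.01, fail to reject H₀.
There is insufficient evidence to reject the null hypothesis; the result is not statistically significant at the 0.01 level.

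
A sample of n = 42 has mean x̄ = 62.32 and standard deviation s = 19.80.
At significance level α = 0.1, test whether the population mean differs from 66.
One-sample t-test:
H₀: μ = 66
H₁: μ ≠ 66
df = n - 1 = 41
t = (x̄ - μ₀) / (s/√n) = (62.32 - 66) / (19.80/√42) = -1.205
p-value = 0.2353

Since p-value > α = 0.1, we fail to reject H₀.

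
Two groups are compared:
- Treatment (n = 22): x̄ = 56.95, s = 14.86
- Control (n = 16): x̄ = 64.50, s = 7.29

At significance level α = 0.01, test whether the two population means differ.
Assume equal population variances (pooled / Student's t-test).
Student's two-sample t-test (equal variances):
H₀: μ₁ = μ₂
H₁: μ₁ ≠ μ₂
df = n₁ + n₂ - 2 = 36
Pooled variance s_p² = [(n₁-1)s₁² + (n₂-1)s₂²] / (n₁ + n₂ - 2) = [(21)(14.86²) + (15)(7.29²)] / 36 = 150.9548
SE = √(s_p²(1/n₁ + 1/n₂)) = √(150.9548 × (1/22 + 1/16)) = 4.0369
t = (x̄₁ - x̄₂) / SE = (56.95 - 64.50) / 4.0369 = -7.55 / 4.0369 = -1.870
p-value = 0.0696

Since p-value > α = 0.01, we fail to reject H₀.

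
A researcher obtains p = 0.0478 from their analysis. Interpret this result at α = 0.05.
Since p = 0.0478 < α = 0.05, reject H₀.
There is sufficient evidence to reject the null hypothesis; the result is statistically significant at the 0.05 level.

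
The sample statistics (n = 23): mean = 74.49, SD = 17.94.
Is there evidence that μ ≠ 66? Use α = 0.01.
One-sample t-test:
H₀: μ = 66
H₁: μ ≠ 66
df = n - 1 = 22
t = (x̄ - μ₀) / (s/√n) = (74.49 - 66) / (17.94/√23) = 2.270
p-value = 0.0334

Since p-value > α = 0.01, we fail to reject H₀.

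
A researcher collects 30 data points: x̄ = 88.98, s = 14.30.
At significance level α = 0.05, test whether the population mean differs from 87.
One-sample t-test:
H₀: μ = 87
H₁: μ ≠ 87
df = n - 1 = 29
t = (x̄ - μ₀) / (s/√n) = (88.98 - 87) / (14.30/√30) = 0.758
p-value = 0.4543

Since p-value > α = 0.05, we fail to reject H₀.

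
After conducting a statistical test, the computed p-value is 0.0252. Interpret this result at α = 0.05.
Since p = 0.0252 < α = 0.05, reject H₀.
There is sufficient evidence to reject the null hypothesis; the result is statistically significant at the 0.05 level.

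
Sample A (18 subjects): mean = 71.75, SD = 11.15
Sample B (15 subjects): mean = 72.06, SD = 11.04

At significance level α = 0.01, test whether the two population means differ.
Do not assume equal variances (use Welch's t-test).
Welch's two-sample t-test:
H₀: μ₁ = μ₂
H₁: μ₁ ≠ μ₂
s₁²/n₁ = 11.15²/18 = 6.9068,  s₂²/n₂ = 11.04²/15 = 8.1254
SE = √(s₁²/n₁ + s₂²/n₂) = √(6.9068 + 8.1254) = 3.8771
df (Welch-Satterthwaite) = (s₁²/n₁ + s₂²/n₂)² / [(s₁²/n₁)²/(n₁-1) + (s₂²/n₂)²/(n₂-1)] ≈ 30.04
t = (x̄₁ - x̄₂) / SE = (71.75 - 72.06) / 3.8771 = -0.31 / 3.8771 = -0.080
p-value = 0.9368

Since p-value > α = 0.01, we fail to reject H₀.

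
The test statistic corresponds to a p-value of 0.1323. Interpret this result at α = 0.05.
Since p = 0.1323 > α = 0.05, fail to reject H₀.
There is insufficient evidence to reject the null hypothesis; the result is not statistically significant at the 0.05 level.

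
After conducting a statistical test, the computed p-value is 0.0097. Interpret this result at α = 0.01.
Since p = 0.0097 < α = 0.01, reject H₀.
There is sufficient evidence to reject the null hypothesis; the result is statistically significant at the 0.01 level.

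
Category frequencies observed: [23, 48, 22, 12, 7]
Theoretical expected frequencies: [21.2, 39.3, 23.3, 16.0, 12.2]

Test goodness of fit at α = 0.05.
Chi-square goodness of fit test:
H₀: observed counts match expected distribution
H₁: observed counts differ from expected distribution
df = k - 1 = 4
χ² = Σ(O - E)²/E
   = (23 - 21.2)²/21.2 + (48 - 39.3)²/39.3 + (22 - 23.3)²/23.3 + (12 - 16.0)²/16.0 + (7 - 12.2)²/12.2
   = 0.153 + 1.926 + 0.073 + 1.000 + 2.216
   = 5.37
p-value = 0.2516

Since p-value > α = 0.05, we fail to reject H₀.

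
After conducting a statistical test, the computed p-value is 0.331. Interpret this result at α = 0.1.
Since p = 0.331 > α = 0.1, fail to reject H₀.
There is insufficient evidence to reject the null hypothesis; the result is not statistically significant at the 0.1 level.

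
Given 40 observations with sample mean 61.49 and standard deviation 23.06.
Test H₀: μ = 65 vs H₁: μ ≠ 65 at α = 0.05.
One-sample t-test:
H₀: μ = 65
H₁: μ ≠ 65
df = n - 1 = 39
t = (x̄ - μ₀) / (s/√n) = (61.49 - 65) / (23.06/√40) = -0.963
p-value = 0.3416

Since p-value > α = 0.05, we fail to reject H₀.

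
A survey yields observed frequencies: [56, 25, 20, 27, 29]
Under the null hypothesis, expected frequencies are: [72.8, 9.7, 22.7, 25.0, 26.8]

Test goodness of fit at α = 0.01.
Chi-square goodness of fit test:
H₀: observed counts match expected distribution
H₁: observed counts differ from expected distribution
df = k - 1 = 4
χ² = Σ(O - E)²/E
   = (56 - 72.8)²/72.8 + (25 - 9.7)²/9.7 + (20 - 22.7)²/22.7 + (27 - 25.0)²/25.0 + (29 - 26.8)²/26.8
   = 3.877 + 24.133 + 0.321 + 0.160 + 0.181
   = 28.67
p-value < 0.0001

Since p-value < α = 0.01, we reject H₀.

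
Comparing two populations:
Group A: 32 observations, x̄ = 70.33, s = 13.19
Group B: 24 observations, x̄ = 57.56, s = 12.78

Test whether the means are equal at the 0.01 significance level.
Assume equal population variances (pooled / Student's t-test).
Student's two-sample t-test (equal variances):
H₀: μ₁ = μ₂
H₁: μ₁ ≠ μ₂
df = n₁ + n₂ - 2 = 54
Pooled variance s_p² = [(n₁-1)s₁² + (n₂-1)s₂²] / (n₁ + n₂ - 2) = [(31)(13.19²) + (23)(12.78²)] / 54 = 169.4410
SE = √(s_p²(1/n₁ + 1/n₂)) = √(169.4410 × (1/32 + 1/24)) = 3.5150
t = (x̄₁ - x̄₂) / SE = (70.33 - 57.56) / 3.5150 = 12.77 / 3.5150 = 3.633
p-value = 0.0006

Since p-value < α = 0.01, we reject H₀.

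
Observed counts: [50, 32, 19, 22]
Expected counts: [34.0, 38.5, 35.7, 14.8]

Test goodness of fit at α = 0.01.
Chi-square goodness of fit test:
H₀: observed counts match expected distribution
H₁: observed counts differ from expected distribution
df = k - 1 = 3
χ² = Σ(O - E)²/E
   = (50 - 34.0)²/34.0 + (32 - 38.5)²/38.5 + (19 - 35.7)²/35.7 + (22 - 14.8)²/14.8
   = 7.529 + 1.097 + 7.812 + 3.503
   = 19.94
p-value = 0.0002

Since p-value < α = 0.01, we reject H₀.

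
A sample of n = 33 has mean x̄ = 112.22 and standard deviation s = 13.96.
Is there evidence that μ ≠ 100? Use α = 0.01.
One-sample t-test:
H₀: μ = 100
H₁: μ ≠ 100
df = n - 1 = 32
t = (x̄ - μ₀) / (s/√n) = (112.22 - 100) / (13.96/√33) = 5.029
p-value < 0.0001

Since p-value < α = 0.01, we reject H₀.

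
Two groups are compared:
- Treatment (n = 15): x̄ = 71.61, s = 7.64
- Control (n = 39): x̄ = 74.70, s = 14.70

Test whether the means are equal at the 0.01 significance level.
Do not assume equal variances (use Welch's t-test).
Welch's two-sample t-test:
H₀: μ₁ = μ₂
H₁: μ₁ ≠ μ₂
s₁²/n₁ = 7.64²/15 = 3.8913,  s₂²/n₂ = 14.70²/39 = 5.5408
SE = √(s₁²/n₁ + s₂²/n₂) = √(3.8913 + 5.5408) = 3.0712
df (Welch-Satterthwaite) = (s₁²/n₁ + s₂²/n₂)² / [(s₁²/n₁)²/(n₁-1) + (s₂²/n₂)²/(n₂-1)] ≈ 47.08
t = (x̄₁ - x̄₂) / SE = (71.61 - 74.70) / 3.0712 = -3.09 / 3.0712 = -1.006
p-value = 0.3195

Since p-value > α = 0.01, we fail to reject H₀.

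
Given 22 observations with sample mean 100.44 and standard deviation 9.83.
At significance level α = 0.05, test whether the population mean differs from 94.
One-sample t-test:
H₀: μ = 94
H₁: μ ≠ 94
df = n - 1 = 21
t = (x̄ - μ₀) / (s/√n) = (100.44 - 94) / (9.83/√22) = 3.073
p-value = 0.0058

Since p-value < α = 0.05, we reject H₀.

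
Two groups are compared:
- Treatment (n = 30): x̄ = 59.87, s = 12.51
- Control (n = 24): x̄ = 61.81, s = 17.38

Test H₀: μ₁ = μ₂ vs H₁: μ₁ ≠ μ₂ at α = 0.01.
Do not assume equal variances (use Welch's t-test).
Welch's two-sample t-test:
H₀: μ₁ = μ₂
H₁: μ₁ ≠ μ₂
s₁²/n₁ = 12.51²/30 = 5.2167,  s₂²/n₂ = 17.38²/24 = 12.5860
SE = √(s₁²/n₁ + s₂²/n₂) = √(5.2167 + 12.5860) = 4.2193
df (Welch-Satterthwaite) = (s₁²/n₁ + s₂²/n₂)² / [(s₁²/n₁)²/(n₁-1) + (s₂²/n₂)²/(n₂-1)] ≈ 40.50
t = (x̄₁ - x̄₂) / SE = (59.87 - 61.81) / 4.2193 = -1.94 / 4.2193 = -0.460
p-value = 0.6481

Since p-value > α = 0.01, we fail to reject H₀.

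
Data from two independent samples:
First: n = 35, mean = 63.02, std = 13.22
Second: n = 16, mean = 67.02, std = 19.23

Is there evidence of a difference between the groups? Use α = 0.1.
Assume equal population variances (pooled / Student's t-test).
Student's two-sample t-test (equal variances):
H₀: μ₁ = μ₂
H₁: μ₁ ≠ μ₂
df = n₁ + n₂ - 2 = 49
Pooled variance s_p² = [(n₁-1)s₁² + (n₂-1)s₂²] / (n₁ + n₂ - 2) = [(34)(13.22²) + (15)(19.23²)] / 49 = 234.4698
SE = √(s_p²(1/n₁ + 1/n₂)) = √(234.4698 × (1/35 + 1/16)) = 4.6210
t = (x̄₁ - x̄₂) / SE = (63.02 - 67.02) / 4.6210 = -4.00 / 4.6210 = -0.866
p-value = 0.3909

Since p-value > α = 0.1, we fail to reject H₀.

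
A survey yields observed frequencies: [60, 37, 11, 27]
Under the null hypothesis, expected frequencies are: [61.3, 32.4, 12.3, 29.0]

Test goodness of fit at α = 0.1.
Chi-square goodness of fit test:
H₀: observed counts match expected distribution
H₁: observed counts differ from expected distribution
df = k - 1 = 3
χ² = Σ(O - E)²/E
   = (60 - 61.3)²/61.3 + (37 - 32.4)²/32.4 + (11 - 12.3)²/12.3 + (27 - 29.0)²/29.0
   = 0.028 + 0.653 + 0.137 + 0.138
   = 0.96
p-value = 0.8119

Since p-value > α = 0.1, we fail to reject H₀.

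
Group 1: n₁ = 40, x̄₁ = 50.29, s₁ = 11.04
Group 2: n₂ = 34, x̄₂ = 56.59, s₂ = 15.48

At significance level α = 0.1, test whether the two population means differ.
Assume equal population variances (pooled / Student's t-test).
Student's two-sample t-test (equal variances):
H₀: μ₁ = μ₂
H₁: μ₁ ≠ μ₂
df = n₁ + n₂ - 2 = 72
Pooled variance s_p² = [(n₁-1)s₁² + (n₂-1)s₂²] / (n₁ + n₂ - 2) = [(39)(11.04²) + (33)(15.48²)] / 72 = 175.8498
SE = √(s_p²(1/n₁ + 1/n₂)) = √(175.8498 × (1/40 + 1/34)) = 3.0933
t = (x̄₁ - x̄₂) / SE = (50.29 - 56.59) / 3.0933 = -6.30 / 3.0933 = -2.037
p-value = 0.0454

Since p-value < α = 0.1, we reject H₀.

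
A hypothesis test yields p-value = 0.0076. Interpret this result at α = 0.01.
Since p = 0.0076 < α = 0.01, reject H₀.
There is sufficient evidence to reject the null hypothesis; the result is statistically significant at the 0.01 level.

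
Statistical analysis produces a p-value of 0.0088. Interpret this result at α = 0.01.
Since p = 0.0088 < α = 0.01, reject H₀.
There is sufficient evidence to reject the null hypothesis; the result is statistically significant at the 0.01 level.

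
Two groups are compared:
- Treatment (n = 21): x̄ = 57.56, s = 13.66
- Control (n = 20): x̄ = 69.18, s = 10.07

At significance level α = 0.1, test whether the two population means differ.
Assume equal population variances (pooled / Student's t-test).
Student's two-sample t-test (equal variances):
H₀: μ₁ = μ₂
H₁: μ₁ ≠ μ₂
df = n₁ + n₂ - 2 = 39
Pooled variance s_p² = [(n₁-1)s₁² + (n₂-1)s₂²] / (n₁ + n₂ - 2) = [(20)(13.66²) + (19)(10.07²)] / 39 = 145.0924
SE = √(s_p²(1/n₁ + 1/n₂)) = √(145.0924 × (1/21 + 1/20)) = 3.7635
t = (x̄₁ - x̄₂) / SE = (57.56 - 69.18) / 3.7635 = -11.62 / 3.7635 = -3.088
p-value = 0.0037

Since p-value < α = 0.1, we reject H₀.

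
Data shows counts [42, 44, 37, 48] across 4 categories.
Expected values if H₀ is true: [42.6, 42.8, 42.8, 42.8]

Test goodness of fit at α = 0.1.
Chi-square goodness of fit test:
H₀: observed counts match expected distribution
H₁: observed counts differ from expected distribution
df = k - 1 = 3
χ² = Σ(O - E)²/E
   = (42 - 42.6)²/42.6 + (44 - 42.8)²/42.8 + (37 - 42.8)²/42.8 + (48 - 42.8)²/42.8
   = 0.008 + 0.034 + 0.786 + 0.632
   = 1.46
p-value = 0.6916

Since p-value > α = 0.1, we fail to reject H₀.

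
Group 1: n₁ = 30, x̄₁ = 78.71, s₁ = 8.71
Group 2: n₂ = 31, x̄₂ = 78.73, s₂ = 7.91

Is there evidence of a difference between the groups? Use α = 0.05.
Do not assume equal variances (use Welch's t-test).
Welch's two-sample t-test:
H₀: μ₁ = μ₂
H₁: μ₁ ≠ μ₂
s₁²/n₁ = 8.71²/30 = 2.5288,  s₂²/n₂ = 7.91²/31 = 2.0183
SE = √(s₁²/n₁ + s₂²/n₂) = √(2.5288 + 2.0183) = 2.1324
df (Welch-Satterthwaite) = (s₁²/n₁ + s₂²/n₂)² / [(s₁²/n₁)²/(n₁-1) + (s₂²/n₂)²/(n₂-1)] ≈ 58.03
t = (x̄₁ - x̄₂) / SE = (78.71 - 78.73) / 2.1324 = -0.02 / 2.1324 = -0.009
p-value = 0.9925

Since p-value > α = 0.05, we fail to reject H₀.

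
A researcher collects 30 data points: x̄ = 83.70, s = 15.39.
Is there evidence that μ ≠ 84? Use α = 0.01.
One-sample t-test:
H₀: μ = 84
H₁: μ ≠ 84
df = n - 1 = 29
t = (x̄ - μ₀) / (s/√n) = (83.70 - 84) / (15.39/√30) = -0.107
p-value = 0.9157

Since p-value > α = 0.01, we fail to reject H₀.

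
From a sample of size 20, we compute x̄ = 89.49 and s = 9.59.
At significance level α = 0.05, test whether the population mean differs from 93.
One-sample t-test:
H₀: μ = 93
H₁: μ ≠ 93
df = n - 1 = 19
t = (x̄ - μ₀) / (s/√n) = (89.49 - 93) / (9.59/√20) = -1.637
p-value = 0.1181

Since p-value > α = 0.05, we fail to reject H₀.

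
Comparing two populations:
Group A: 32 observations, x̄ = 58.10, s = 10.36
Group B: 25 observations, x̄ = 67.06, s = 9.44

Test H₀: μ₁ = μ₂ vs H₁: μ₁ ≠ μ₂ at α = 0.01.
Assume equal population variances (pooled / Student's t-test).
Student's two-sample t-test (equal variances):
H₀: μ₁ = μ₂
H₁: μ₁ ≠ μ₂
df = n₁ + n₂ - 2 = 55
Pooled variance s_p² = [(n₁-1)s₁² + (n₂-1)s₂²] / (n₁ + n₂ - 2) = [(31)(10.36²) + (24)(9.44²)] / 55 = 99.3808
SE = √(s_p²(1/n₁ + 1/n₂)) = √(99.3808 × (1/32 + 1/25)) = 2.6610
t = (x̄₁ - x̄₂) / SE = (58.10 - 67.06) / 2.6610 = -8.96 / 2.6610 = -3.367
p-value = 0.0014

Since p-value < α = 0.01, we reject H₀.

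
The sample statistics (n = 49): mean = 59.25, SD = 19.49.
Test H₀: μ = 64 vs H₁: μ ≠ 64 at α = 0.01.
One-sample t-test:
H₀: μ = 64
H₁: μ ≠ 64
df = n - 1 = 48
t = (x̄ - μ₀) / (s/√n) = (59.25 - 64) / (19.49/√49) = -1.706
p-value = 0.0945

Since p-value > α = 0.01, we fail to reject H₀.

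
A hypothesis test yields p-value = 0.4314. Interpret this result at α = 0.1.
Since p = 0.4314 > α = 0.1, fail to reject H₀.
There is insufficient evidence to reject the null hypothesis; the result is not statistically significant at the 0.1 level.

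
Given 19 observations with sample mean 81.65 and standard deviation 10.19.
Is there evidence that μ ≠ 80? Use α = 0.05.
One-sample t-test:
H₀: μ = 80
H₁: μ ≠ 80
df = n - 1 = 18
t = (x̄ - μ₀) / (s/√n) = (81.65 - 80) / (10.19/√19) = 0.706
p-value = 0.4893

Since p-value > α = 0.05, we fail to reject H₀.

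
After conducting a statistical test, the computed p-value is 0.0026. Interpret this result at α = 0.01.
Since p = 0.0026 < α = 0.01, reject H₀.
There is sufficient evidence to reject the null hypothesis; the result is statistically significant at the 0.01 level.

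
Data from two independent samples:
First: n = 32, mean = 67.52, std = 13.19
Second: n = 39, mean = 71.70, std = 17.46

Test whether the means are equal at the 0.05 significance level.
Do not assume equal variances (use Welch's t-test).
Welch's two-sample t-test:
H₀: μ₁ = μ₂
H₁: μ₁ ≠ μ₂
s₁²/n₁ = 13.19²/32 = 5.4368,  s₂²/n₂ = 17.46²/39 = 7.8167
SE = √(s₁²/n₁ + s₂²/n₂) = √(5.4368 + 7.8167) = 3.6405
df (Welch-Satterthwaite) = (s₁²/n₁ + s₂²/n₂)² / [(s₁²/n₁)²/(n₁-1) + (s₂²/n₂)²/(n₂-1)] ≈ 68.58
t = (x̄₁ - x̄₂) / SE = (67.52 - 71.70) / 3.6405 = -4.18 / 3.6405 = -1.148
p-value = 0.2549

Since p-value > α = 0.05, we fail to reject H₀.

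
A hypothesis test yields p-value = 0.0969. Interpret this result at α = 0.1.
Since p = 0.0969 < α = 0.1, reject H₀.
There is sufficient evidence to reject the null hypothesis; the result is statistically significant at the 0.1 level.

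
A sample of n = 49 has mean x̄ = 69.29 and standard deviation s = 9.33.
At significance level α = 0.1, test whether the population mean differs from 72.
One-sample t-test:
H₀: μ = 72
H₁: μ ≠ 72
df = n - 1 = 48
t = (x̄ - μ₀) / (s/√n) = (69.29 - 72) / (9.33/√49) = -2.033
p-value = 0.0476

Since p-value < α = 0.1, we reject H₀.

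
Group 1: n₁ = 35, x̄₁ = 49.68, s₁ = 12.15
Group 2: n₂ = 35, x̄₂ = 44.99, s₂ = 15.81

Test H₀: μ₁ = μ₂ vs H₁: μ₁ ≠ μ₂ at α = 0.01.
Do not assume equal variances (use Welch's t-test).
Welch's two-sample t-test:
H₀: μ₁ = μ₂
H₁: μ₁ ≠ μ₂
s₁²/n₁ = 12.15²/35 = 4.2178,  s₂²/n₂ = 15.81²/35 = 7.1416
SE = √(s₁²/n₁ + s₂²/n₂) = √(4.2178 + 7.1416) = 3.3704
df (Welch-Satterthwaite) = (s₁²/n₁ + s₂²/n₂)² / [(s₁²/n₁)²/(n₁-1) + (s₂²/n₂)²/(n₂-1)] ≈ 63.77
t = (x̄₁ - x̄₂) / SE = (49.68 - 44.99) / 3.3704 = 4.69 / 3.3704 = 1.392
p-value = 0.1689

Since p-value > α = 0.01, we fail to reject H₀.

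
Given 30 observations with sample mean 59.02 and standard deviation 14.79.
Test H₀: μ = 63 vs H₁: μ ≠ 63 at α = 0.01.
One-sample t-test:
H₀: μ = 63
H₁: μ ≠ 63
df = n - 1 = 29
t = (x̄ - μ₀) / (s/√n) = (59.02 - 63) / (14.79/√30) = -1.474
p-value = 0.1513

Since p-value > α = 0.01, we fail to reject H₀.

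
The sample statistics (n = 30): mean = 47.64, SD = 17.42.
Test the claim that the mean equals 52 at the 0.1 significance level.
One-sample t-test:
H₀: μ = 52
H₁: μ ≠ 52
df = n - 1 = 29
t = (x̄ - μ₀) / (s/√n) = (47.64 - 52) / (17.42/√30) = -1.371
p-value = 0.1809

Since p-value > α = 0.1, we fail to reject H₀.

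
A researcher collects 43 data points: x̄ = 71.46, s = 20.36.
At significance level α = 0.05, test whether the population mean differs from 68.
One-sample t-test:
H₀: μ = 68
H₁: μ ≠ 68
df = n - 1 = 42
t = (x̄ - μ₀) / (s/√n) = (71.46 - 68) / (20.36/√43) = 1.114
p-value = 0.2715

Since p-value > α = 0.05, we fail to reject H₀.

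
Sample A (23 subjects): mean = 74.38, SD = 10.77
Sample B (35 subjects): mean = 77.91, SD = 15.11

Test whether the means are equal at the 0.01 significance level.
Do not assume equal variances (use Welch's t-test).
Welch's two-sample t-test:
H₀: μ₁ = μ₂
H₁: μ₁ ≠ μ₂
s₁²/n₁ = 10.77²/23 = 5.0432,  s₂²/n₂ = 15.11²/35 = 6.5232
SE = √(s₁²/n₁ + s₂²/n₂) = √(5.0432 + 6.5232) = 3.4009
df (Welch-Satterthwaite) = (s₁²/n₁ + s₂²/n₂)² / [(s₁²/n₁)²/(n₁-1) + (s₂²/n₂)²/(n₂-1)] ≈ 55.57
t = (x̄₁ - x̄₂) / SE = (74.38 - 77.91) / 3.4009 = -3.53 / 3.4009 = -1.038
p-value = 0.3038

Since p-value > α = 0.01, we fail to reject H₀.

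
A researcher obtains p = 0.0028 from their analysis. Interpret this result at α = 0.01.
Since p = 0.0028 < α = 0.01, reject H₀.
There is sufficient evidence to reject the null hypothesis; the result is statistically significant at the 0.01 level.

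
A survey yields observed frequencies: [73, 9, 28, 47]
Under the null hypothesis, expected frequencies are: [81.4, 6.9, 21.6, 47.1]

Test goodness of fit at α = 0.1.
Chi-square goodness of fit test:
H₀: observed counts match expected distribution
H₁: observed counts differ from expected distribution
df = k - 1 = 3
χ² = Σ(O - E)²/E
   = (73 - 81.4)²/81.4 + (9 - 6.9)²/6.9 + (28 - 21.6)²/21.6 + (47 - 47.1)²/47.1
   = 0.867 + 0.639 + 1.896 + 0.000
   = 3.40
p-value = 0.3336

Since p-value > α = 0.1, we fail to reject H₀.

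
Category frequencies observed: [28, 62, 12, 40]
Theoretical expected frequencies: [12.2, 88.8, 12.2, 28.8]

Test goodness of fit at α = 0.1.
Chi-square goodness of fit test:
H₀: observed counts match expected distribution
H₁: observed counts differ from expected distribution
df = k - 1 = 3
χ² = Σ(O - E)²/E
   = (28 - 12.2)²/12.2 + (62 - 88.8)²/88.8 + (12 - 12.2)²/12.2 + (40 - 28.8)²/28.8
   = 20.462 + 8.088 + 0.003 + 4.356
   = 32.91
p-value < 0.0001

Since p-value < α = 0.1, we reject H₀.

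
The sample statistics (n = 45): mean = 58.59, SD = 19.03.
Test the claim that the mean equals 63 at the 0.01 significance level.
One-sample t-test:
H₀: μ = 63
H₁: μ ≠ 63
df = n - 1 = 44
t = (x̄ - μ₀) / (s/√n) = (58.59 - 63) / (19.03/√45) = -1.555
p-value = 0.1272

Since p-value > α = 0.01, we fail to reject H₀.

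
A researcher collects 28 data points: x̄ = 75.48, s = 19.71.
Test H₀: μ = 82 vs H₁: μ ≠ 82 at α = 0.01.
One-sample t-test:
H₀: μ = 82
H₁: μ ≠ 82
df = n - 1 = 27
t = (x̄ - μ₀) / (s/√n) = (75.48 - 82) / (19.71/√28) = -1.750
p-value = 0.0914

Since p-value > α = 0.01, we fail to reject H₀.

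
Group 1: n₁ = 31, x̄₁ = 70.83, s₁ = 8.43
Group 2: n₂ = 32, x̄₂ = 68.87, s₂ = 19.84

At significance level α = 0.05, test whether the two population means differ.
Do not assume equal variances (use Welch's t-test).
Welch's two-sample t-test:
H₀: μ₁ = μ₂
H₁: μ₁ ≠ μ₂
s₁²/n₁ = 8.43²/31 = 2.2924,  s₂²/n₂ = 19.84²/32 = 12.3008
SE = √(s₁²/n₁ + s₂²/n₂) = √(2.2924 + 12.3008) = 3.8201
df (Welch-Satterthwaite) = (s₁²/n₁ + s₂²/n₂)² / [(s₁²/n₁)²/(n₁-1) + (s₂²/n₂)²/(n₂-1)] ≈ 42.12
t = (x̄₁ - x̄₂) / SE = (70.83 - 68.87) / 3.8201 = 1.96 / 3.8201 = 0.513
p-value = 0.6106

Since p-value > α = 0.05, we fail to reject H₀.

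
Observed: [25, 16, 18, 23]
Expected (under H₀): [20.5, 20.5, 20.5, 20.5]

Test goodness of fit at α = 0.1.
Chi-square goodness of fit test:
H₀: observed counts match expected distribution
H₁: observed counts differ from expected distribution
df = k - 1 = 3
χ² = Σ(O - E)²/E
   = (25 - 20.5)²/20.5 + (16 - 20.5)²/20.5 + (18 - 20.5)²/20.5 + (23 - 20.5)²/20.5
   = 0.988 + 0.988 + 0.305 + 0.305
   = 2.59
p-value = 0.4601

Since p-value > α = 0.1, we fail to reject H₀.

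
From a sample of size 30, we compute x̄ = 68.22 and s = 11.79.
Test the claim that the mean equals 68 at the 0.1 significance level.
One-sample t-test:
H₀: μ = 68
H₁: μ ≠ 68
df = n - 1 = 29
t = (x̄ - μ₀) / (s/√n) = (68.22 - 68) / (11.79/√30) = 0.102
p-value = 0.9193

Since p-value > α = 0.1, we fail to reject H₀.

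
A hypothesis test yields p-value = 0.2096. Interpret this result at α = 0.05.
Since p = 0.2096 > α = 0.05, fail to reject H₀.
There is insufficient evidence to reject the null hypothesis; the result is not statistically significant at the 0.05 level.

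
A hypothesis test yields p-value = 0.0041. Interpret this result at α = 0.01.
Since p = 0.0041 < α = 0.01, reject H₀.
There is sufficient evidence to reject the null hypothesis; the result is statistically significant at the 0.01 level.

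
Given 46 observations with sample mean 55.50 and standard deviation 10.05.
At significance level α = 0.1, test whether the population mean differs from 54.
One-sample t-test:
H₀: μ = 54
H₁: μ ≠ 54
df = n - 1 = 45
t = (x̄ - μ₀) / (s/√n) = (55.50 - 54) / (10.05/√46) = 1.012
p-value = 0.3168

Since p-value > α = 0.1, we fail to reject H₀.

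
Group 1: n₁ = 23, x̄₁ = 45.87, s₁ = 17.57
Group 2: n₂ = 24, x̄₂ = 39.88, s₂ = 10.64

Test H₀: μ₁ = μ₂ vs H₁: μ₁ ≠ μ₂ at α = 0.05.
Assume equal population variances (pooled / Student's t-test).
Student's two-sample t-test (equal variances):
H₀: μ₁ = μ₂
H₁: μ₁ ≠ μ₂
df = n₁ + n₂ - 2 = 45
Pooled variance s_p² = [(n₁-1)s₁² + (n₂-1)s₂²] / (n₁ + n₂ - 2) = [(22)(17.57²) + (23)(10.64²)] / 45 = 208.7851
SE = √(s_p²(1/n₁ + 1/n₂)) = √(208.7851 × (1/23 + 1/24)) = 4.2163
t = (x̄₁ - x̄₂) / SE = (45.87 - 39.88) / 4.2163 = 5.99 / 4.2163 = 1.421
p-value = 0.1623

Since p-value > α = 0.05, we fail to reject H₀.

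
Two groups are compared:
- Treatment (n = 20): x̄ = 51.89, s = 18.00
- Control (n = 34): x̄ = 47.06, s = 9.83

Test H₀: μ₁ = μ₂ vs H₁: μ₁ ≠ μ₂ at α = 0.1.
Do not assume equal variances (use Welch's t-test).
Welch's two-sample t-test:
H₀: μ₁ = μ₂
H₁: μ₁ ≠ μ₂
s₁²/n₁ = 18.00²/20 = 16.2000,  s₂²/n₂ = 9.83²/34 = 2.8420
SE = √(s₁²/n₁ + s₂²/n₂) = √(16.2000 + 2.8420) = 4.3637
df (Welch-Satterthwaite) = (s₁²/n₁ + s₂²/n₂)² / [(s₁²/n₁)²/(n₁-1) + (s₂²/n₂)²/(n₂-1)] ≈ 25.79
t = (x̄₁ - x̄₂) / SE = (51.89 - 47.06) / 4.3637 = 4.83 / 4.3637 = 1.107
p-value = 0.2786

Since p-value > α = 0.1, we fail to reject H₀.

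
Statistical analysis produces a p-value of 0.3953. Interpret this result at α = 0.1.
Since p = 0.3953 > α = 0.1, fail to reject H₀.
There is insufficient evidence to reject the null hypothesis; the result is not statistically significant at the 0.1 level.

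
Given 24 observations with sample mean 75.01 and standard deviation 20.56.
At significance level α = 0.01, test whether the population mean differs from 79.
One-sample t-test:
H₀: μ = 79
H₁: μ ≠ 79
df = n - 1 = 23
t = (x̄ - μ₀) / (s/√n) = (75.01 - 79) / (20.56/√24) = -0.951
p-value = 0.3516

Since p-value > α = 0.01, we fail to reject H₀.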